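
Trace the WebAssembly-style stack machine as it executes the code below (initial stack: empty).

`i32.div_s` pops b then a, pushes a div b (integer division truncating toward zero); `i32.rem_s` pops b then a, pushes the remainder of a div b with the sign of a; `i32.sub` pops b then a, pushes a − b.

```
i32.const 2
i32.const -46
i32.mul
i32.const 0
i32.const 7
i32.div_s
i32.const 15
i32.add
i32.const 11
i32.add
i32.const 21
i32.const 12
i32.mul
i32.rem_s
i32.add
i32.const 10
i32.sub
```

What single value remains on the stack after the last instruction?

-76

i32.const 2    2
i32.const -46  2 -46
i32.mul        -92
i32.const 0    -92 0
i32.const 7    -92 0 7
i32.div_s      -92 0
i32.const 15   -92 0 15
i32.add        -92 15
i32.const 11   -92 15 11
i32.add        -92 26
i32.const 21   -92 26 21
i32.const 12   -92 26 21 12
i32.mul        -92 26 252
i32.rem_s      -92 26
i32.add        -66
i32.const 10   -66 10
i32.sub        -76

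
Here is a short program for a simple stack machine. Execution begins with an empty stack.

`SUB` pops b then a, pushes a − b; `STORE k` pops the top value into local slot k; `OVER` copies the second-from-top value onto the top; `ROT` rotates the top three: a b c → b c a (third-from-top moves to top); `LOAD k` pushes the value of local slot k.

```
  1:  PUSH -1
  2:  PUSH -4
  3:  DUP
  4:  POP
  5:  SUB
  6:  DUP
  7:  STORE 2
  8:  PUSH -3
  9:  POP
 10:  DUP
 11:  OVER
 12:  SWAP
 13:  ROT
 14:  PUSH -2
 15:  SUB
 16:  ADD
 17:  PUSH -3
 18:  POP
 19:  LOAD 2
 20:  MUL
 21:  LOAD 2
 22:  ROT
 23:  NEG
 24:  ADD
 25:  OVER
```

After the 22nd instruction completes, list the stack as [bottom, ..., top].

[24, 3, 3]

PUSH -1 -> [-1]
PUSH -4 -> [-1, -4]
DUP     -> [-1, -4, -4]
POP     -> [-1, -4]
SUB     -> [3]
DUP     -> [3, 3]
STORE 2 -> [3]
PUSH -3 -> [3, -3]
POP     -> [3]
DUP     -> [3, 3]
OVER    -> [3, 3, 3]
SWAP    -> [3, 3, 3]
ROT     -> [3, 3, 3]
PUSH -2 -> [3, 3, 3, -2]
SUB     -> [3, 3, 5]
ADD     -> [3, 8]
PUSH -3 -> [3, 8, -3]
POP     -> [3, 8]
LOAD 2  -> [3, 8, 3]
MUL     -> [3, 24]
LOAD 2  -> [3, 24, 3]
ROT     -> [24, 3, 3]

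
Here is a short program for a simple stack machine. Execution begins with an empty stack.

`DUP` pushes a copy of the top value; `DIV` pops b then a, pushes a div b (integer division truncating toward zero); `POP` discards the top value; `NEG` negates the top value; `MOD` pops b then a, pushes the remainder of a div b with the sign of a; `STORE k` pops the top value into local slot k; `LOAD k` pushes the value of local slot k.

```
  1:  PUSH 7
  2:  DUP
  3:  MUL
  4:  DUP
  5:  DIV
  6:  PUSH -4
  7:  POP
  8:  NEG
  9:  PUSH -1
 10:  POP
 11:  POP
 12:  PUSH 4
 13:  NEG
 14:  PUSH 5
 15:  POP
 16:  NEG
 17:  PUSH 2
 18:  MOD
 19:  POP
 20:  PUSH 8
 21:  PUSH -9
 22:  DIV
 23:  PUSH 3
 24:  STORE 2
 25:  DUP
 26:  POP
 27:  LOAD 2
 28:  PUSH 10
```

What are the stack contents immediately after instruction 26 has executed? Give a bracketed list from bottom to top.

[0]

PUSH 7  → 7
DUP     → 7 7
MUL     → 49
DUP     → 49 49
DIV     → 1
PUSH -4 → 1 -4
POP     → 1
NEG     → -1
PUSH -1 → -1 -1
POP     → -1
POP     → (empty)
PUSH 4  → 4
NEG     → -4
PUSH 5  → -4 5
POP     → -4
NEG     → 4
PUSH 2  → 4 2
MOD     → 0
POP     → (empty)
PUSH 8  → 8
PUSH -9 → 8 -9
DIV     → 0
PUSH 3  → 0 3
STORE 2 → 0
DUP     → 0 0
POP     → 0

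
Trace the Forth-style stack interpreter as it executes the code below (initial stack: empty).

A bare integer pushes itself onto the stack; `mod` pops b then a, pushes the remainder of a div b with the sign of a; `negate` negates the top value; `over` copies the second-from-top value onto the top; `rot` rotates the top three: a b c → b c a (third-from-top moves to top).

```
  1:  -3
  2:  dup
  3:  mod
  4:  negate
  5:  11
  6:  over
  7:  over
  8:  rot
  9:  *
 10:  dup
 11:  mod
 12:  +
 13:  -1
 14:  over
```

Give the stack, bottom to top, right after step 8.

-3     -> -3
dup    -> -3 -3
mod    -> 0
negate -> 0
11     -> 0 11
over   -> 0 11 0
over   -> 0 11 0 11
rot    -> 0 0 11 11

[0, 0, 11, 11]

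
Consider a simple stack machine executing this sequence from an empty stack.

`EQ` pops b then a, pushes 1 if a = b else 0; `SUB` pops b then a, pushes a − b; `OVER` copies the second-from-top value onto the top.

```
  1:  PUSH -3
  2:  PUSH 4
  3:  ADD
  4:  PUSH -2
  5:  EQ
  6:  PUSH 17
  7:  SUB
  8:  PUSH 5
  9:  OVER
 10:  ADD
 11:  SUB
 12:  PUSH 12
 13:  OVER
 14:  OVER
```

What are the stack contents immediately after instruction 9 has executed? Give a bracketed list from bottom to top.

PUSH -3 : -3
PUSH 4  : -3 4
ADD     : 1
PUSH -2 : 1 -2
EQ      : 0
PUSH 17 : 0 17
SUB     : -17
PUSH 5  : -17 5
OVER    : -17 5 -17

[-17, 5, -17]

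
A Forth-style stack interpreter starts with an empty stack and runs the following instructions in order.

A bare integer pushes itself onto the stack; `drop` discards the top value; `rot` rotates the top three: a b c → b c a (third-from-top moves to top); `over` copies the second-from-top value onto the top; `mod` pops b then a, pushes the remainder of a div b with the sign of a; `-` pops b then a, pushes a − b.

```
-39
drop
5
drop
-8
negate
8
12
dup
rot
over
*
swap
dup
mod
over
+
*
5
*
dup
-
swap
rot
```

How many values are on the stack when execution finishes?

-39    -> [-39]
drop   -> []
5      -> [5]
drop   -> []
-8     -> [-8]
negate -> [8]
8      -> [8, 8]
12     -> [8, 8, 12]
dup    -> [8, 8, 12, 12]
rot    -> [8, 12, 12, 8]
over   -> [8, 12, 12, 8, 12]
*      -> [8, 12, 12, 96]
swap   -> [8, 12, 96, 12]
dup    -> [8, 12, 96, 12, 12]
mod    -> [8, 12, 96, 0]
over   -> [8, 12, 96, 0, 96]
+      -> [8, 12, 96, 96]
*      -> [8, 12, 9216]
5      -> [8, 12, 9216, 5]
*      -> [8, 12, 46080]
dup    -> [8, 12, 46080, 46080]
-      -> [8, 12, 0]
swap   -> [8, 0, 12]
rot    -> [0, 12, 8]

3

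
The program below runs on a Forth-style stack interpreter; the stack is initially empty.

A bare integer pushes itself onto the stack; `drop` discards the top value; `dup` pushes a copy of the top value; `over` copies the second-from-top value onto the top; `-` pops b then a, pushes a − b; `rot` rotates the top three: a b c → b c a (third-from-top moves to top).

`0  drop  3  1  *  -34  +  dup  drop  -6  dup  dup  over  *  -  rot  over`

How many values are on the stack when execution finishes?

4

0    -> [0]
drop -> []
3    -> [3]
1    -> [3, 1]
*    -> [3]
-34  -> [3, -34]
+    -> [-31]
dup  -> [-31, -31]
drop -> [-31]
-6   -> [-31, -6]
dup  -> [-31, -6, -6]
dup  -> [-31, -6, -6, -6]
over -> [-31, -6, -6, -6, -6]
*    -> [-31, -6, -6, 36]
-    -> [-31, -6, -42]
rot  -> [-6, -42, -31]
over -> [-6, -42, -31, -42]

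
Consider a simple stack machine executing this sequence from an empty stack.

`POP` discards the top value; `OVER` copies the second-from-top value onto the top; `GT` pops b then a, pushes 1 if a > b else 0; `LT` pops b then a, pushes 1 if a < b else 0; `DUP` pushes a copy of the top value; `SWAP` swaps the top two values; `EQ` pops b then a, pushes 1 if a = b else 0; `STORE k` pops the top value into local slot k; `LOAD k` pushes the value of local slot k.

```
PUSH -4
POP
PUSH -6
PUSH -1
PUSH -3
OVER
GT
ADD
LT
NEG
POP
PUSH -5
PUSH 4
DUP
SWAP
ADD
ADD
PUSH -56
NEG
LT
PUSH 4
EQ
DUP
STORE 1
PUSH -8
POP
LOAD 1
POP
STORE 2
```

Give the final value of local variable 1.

0

PUSH -4   -4
POP       (empty)
PUSH -6   -6
PUSH -1   -6 -1
PUSH -3   -6 -1 -3
OVER      -6 -1 -3 -1
GT        -6 -1 0
ADD       -6 -1
LT        1
NEG       -1
POP       (empty)
PUSH -5   -5
PUSH 4    -5 4
DUP       -5 4 4
SWAP      -5 4 4
ADD       -5 8
ADD       3
PUSH -56  3 -56
NEG       3 56
LT        1
PUSH 4    1 4
EQ        0
DUP       0 0
STORE 1   0
PUSH -8   0 -8
POP       0
LOAD 1    0 0
POP       0
STORE 2   (empty)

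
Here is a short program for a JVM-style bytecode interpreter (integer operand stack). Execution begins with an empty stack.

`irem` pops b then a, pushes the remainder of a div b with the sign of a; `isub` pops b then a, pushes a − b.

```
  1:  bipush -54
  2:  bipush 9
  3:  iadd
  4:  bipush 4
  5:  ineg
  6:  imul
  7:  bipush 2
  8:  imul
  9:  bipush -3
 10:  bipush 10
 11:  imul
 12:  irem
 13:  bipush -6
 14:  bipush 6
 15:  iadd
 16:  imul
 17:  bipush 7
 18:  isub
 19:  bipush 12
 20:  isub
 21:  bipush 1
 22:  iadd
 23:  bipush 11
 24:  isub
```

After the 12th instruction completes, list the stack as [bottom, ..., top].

bipush -54 → -54
bipush 9   → -54 9
iadd       → -45
bipush 4   → -45 4
ineg       → -45 -4
imul       → 180
bipush 2   → 180 2
imul       → 360
bipush -3  → 360 -3
bipush 10  → 360 -3 10
imul       → 360 -30
irem       → 0

[0]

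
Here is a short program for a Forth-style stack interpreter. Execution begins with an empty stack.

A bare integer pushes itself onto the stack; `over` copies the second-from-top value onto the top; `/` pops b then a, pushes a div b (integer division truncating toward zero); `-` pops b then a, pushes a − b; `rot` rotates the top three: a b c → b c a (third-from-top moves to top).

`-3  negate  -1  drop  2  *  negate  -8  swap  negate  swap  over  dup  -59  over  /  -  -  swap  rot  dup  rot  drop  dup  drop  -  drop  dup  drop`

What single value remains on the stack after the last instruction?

-9

-3     → -3
negate → 3
-1     → 3 -1
drop   → 3
2      → 3 2
*      → 6
negate → -6
-8     → -6 -8
swap   → -8 -6
negate → -8 6
swap   → 6 -8
over   → 6 -8 6
dup    → 6 -8 6 6
-59    → 6 -8 6 6 -59
over   → 6 -8 6 6 -59 6
/      → 6 -8 6 6 -9
-      → 6 -8 6 15
-      → 6 -8 -9
swap   → 6 -9 -8
rot    → -9 -8 6
dup    → -9 -8 6 6
rot    → -9 6 6 -8
drop   → -9 6 6
dup    → -9 6 6 6
drop   → -9 6 6
-      → -9 0
drop   → -9
dup    → -9 -9
drop   → -9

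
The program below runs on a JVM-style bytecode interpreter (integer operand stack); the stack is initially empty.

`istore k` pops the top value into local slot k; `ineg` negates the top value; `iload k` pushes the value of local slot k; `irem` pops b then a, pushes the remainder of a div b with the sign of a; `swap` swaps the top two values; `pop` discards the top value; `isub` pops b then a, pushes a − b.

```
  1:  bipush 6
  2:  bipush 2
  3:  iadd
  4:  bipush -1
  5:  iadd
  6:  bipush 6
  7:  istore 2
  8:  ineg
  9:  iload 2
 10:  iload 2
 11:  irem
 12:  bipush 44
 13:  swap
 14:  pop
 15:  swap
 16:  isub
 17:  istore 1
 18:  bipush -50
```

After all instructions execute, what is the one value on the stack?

-50

bipush 6   : 6
bipush 2   : 6 2
iadd       : 8
bipush -1  : 8 -1
iadd       : 7
bipush 6   : 7 6
istore 2   : 7
ineg       : -7
iload 2    : -7 6
iload 2    : -7 6 6
irem       : -7 0
bipush 44  : -7 0 44
swap       : -7 44 0
pop        : -7 44
swap       : 44 -7
isub       : 51
istore 1   : (empty)
bipush -50 : -50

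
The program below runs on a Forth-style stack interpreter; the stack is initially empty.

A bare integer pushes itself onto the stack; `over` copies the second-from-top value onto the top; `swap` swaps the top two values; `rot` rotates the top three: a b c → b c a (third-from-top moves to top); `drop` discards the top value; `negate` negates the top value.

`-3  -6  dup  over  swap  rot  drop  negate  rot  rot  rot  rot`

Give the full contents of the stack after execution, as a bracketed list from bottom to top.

-3     → -3
-6     → -3 -6
dup    → -3 -6 -6
over   → -3 -6 -6 -6
swap   → -3 -6 -6 -6
rot    → -3 -6 -6 -6
drop   → -3 -6 -6
negate → -3 -6 6
rot    → -6 6 -3
rot    → 6 -3 -6
rot    → -3 -6 6
rot    → -6 6 -3

[-6, 6, -3]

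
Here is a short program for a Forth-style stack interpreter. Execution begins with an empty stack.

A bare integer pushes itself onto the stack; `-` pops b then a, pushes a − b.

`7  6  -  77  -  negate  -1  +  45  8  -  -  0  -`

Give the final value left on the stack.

7       [7]
6       [7, 6]
-       [1]
77      [1, 77]
-       [-76]
negate  [76]
-1      [76, -1]
+       [75]
45      [75, 45]
8       [75, 45, 8]
-       [75, 37]
-       [38]
0       [38, 0]
-       [38]

38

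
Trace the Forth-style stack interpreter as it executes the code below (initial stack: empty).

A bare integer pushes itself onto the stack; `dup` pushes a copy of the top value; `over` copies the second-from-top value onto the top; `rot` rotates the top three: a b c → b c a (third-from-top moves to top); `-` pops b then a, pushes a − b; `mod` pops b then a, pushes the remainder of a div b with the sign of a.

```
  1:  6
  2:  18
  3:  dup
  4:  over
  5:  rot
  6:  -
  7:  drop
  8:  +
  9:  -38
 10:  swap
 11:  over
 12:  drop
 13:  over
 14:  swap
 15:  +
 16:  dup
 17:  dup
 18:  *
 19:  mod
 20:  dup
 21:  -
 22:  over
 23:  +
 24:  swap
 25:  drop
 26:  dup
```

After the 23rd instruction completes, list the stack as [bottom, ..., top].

6    -> 6
18   -> 6 18
dup  -> 6 18 18
over -> 6 18 18 18
rot  -> 6 18 18 18
-    -> 6 18 0
drop -> 6 18
+    -> 24
-38  -> 24 -38
swap -> -38 24
over -> -38 24 -38
drop -> -38 24
over -> -38 24 -38
swap -> -38 -38 24
+    -> -38 -14
dup  -> -38 -14 -14
dup  -> -38 -14 -14 -14
*    -> -38 -14 196
mod  -> -38 -14
dup  -> -38 -14 -14
-    -> -38 0
over -> -38 0 -38
+    -> -38 -38

[-38, -38]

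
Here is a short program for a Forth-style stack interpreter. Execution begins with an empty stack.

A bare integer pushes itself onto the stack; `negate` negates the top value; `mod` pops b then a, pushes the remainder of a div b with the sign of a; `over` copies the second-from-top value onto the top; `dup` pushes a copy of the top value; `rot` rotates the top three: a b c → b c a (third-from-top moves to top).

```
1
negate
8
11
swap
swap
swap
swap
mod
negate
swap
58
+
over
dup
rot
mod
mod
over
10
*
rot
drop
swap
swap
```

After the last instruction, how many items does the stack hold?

1      : [1]
negate : [-1]
8      : [-1, 8]
11     : [-1, 8, 11]
swap   : [-1, 11, 8]
swap   : [-1, 8, 11]
swap   : [-1, 11, 8]
swap   : [-1, 8, 11]
mod    : [-1, 8]
negate : [-1, -8]
swap   : [-8, -1]
58     : [-8, -1, 58]
+      : [-8, 57]
over   : [-8, 57, -8]
dup    : [-8, 57, -8, -8]
rot    : [-8, -8, -8, 57]
mod    : [-8, -8, -8]
mod    : [-8, 0]
over   : [-8, 0, -8]
10     : [-8, 0, -8, 10]
*      : [-8, 0, -80]
rot    : [0, -80, -8]
drop   : [0, -80]
swap   : [-80, 0]
swap   : [0, -80]

2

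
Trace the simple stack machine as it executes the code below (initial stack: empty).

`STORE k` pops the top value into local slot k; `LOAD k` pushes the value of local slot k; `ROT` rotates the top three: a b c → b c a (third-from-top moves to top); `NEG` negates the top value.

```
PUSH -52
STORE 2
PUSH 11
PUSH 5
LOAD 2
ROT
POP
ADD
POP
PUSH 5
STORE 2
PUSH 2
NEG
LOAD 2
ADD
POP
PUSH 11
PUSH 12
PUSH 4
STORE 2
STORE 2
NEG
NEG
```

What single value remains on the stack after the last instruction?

PUSH -52 -> [-52]
STORE 2  -> []
PUSH 11  -> [11]
PUSH 5   -> [11, 5]
LOAD 2   -> [11, 5, -52]
ROT      -> [5, -52, 11]
POP      -> [5, -52]
ADD      -> [-47]
POP      -> []
PUSH 5   -> [5]
STORE 2  -> []
PUSH 2   -> [2]
NEG      -> [-2]
LOAD 2   -> [-2, 5]
ADD      -> [3]
POP      -> []
PUSH 11  -> [11]
PUSH 12  -> [11, 12]
PUSH 4   -> [11, 12, 4]
STORE 2  -> [11, 12]
STORE 2  -> [11]
NEG      -> [-11]
NEG      -> [11]

11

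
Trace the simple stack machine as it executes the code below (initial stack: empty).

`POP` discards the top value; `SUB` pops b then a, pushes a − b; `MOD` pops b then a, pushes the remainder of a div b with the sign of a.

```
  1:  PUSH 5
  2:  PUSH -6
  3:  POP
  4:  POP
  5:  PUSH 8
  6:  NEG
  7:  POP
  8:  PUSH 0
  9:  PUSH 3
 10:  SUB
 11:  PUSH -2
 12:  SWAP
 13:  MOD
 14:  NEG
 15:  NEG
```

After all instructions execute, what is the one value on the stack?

-2

PUSH 5   [5]
PUSH -6  [5, -6]
POP      [5]
POP      []
PUSH 8   [8]
NEG      [-8]
POP      []
PUSH 0   [0]
PUSH 3   [0, 3]
SUB      [-3]
PUSH -2  [-3, -2]
SWAP     [-2, -3]
MOD      [-2]
NEG      [2]
NEG      [-2]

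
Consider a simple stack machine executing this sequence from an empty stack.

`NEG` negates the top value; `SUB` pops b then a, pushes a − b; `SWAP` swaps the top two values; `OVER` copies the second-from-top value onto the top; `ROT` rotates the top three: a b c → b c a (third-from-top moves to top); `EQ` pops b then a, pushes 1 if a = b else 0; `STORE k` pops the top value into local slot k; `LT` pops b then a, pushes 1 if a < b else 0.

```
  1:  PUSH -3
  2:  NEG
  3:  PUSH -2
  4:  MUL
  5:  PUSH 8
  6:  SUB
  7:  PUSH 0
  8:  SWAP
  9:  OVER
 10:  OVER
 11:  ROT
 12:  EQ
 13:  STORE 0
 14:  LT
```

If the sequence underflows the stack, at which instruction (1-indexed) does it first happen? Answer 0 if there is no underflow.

PUSH -3 → -3
NEG     → 3
PUSH -2 → 3 -2
MUL     → -6
PUSH 8  → -6 8
SUB     → -14
PUSH 0  → -14 0
SWAP    → 0 -14
OVER    → 0 -14 0
OVER    → 0 -14 0 -14
ROT     → 0 0 -14 -14
EQ      → 0 0 1
STORE 0 → 0 0
LT      → 0

0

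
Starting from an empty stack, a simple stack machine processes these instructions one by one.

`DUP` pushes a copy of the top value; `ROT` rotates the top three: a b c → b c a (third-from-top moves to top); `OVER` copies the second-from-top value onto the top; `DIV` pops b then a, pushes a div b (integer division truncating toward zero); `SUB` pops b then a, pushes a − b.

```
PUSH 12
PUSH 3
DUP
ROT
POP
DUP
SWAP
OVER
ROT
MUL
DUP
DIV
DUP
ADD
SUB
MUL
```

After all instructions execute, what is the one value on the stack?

PUSH 12  [12]
PUSH 3   [12, 3]
DUP      [12, 3, 3]
ROT      [3, 3, 12]
POP      [3, 3]
DUP      [3, 3, 3]
SWAP     [3, 3, 3]
OVER     [3, 3, 3, 3]
ROT      [3, 3, 3, 3]
MUL      [3, 3, 9]
DUP      [3, 3, 9, 9]
DIV      [3, 3, 1]
DUP      [3, 3, 1, 1]
ADD      [3, 3, 2]
SUB      [3, 1]
MUL      [3]

3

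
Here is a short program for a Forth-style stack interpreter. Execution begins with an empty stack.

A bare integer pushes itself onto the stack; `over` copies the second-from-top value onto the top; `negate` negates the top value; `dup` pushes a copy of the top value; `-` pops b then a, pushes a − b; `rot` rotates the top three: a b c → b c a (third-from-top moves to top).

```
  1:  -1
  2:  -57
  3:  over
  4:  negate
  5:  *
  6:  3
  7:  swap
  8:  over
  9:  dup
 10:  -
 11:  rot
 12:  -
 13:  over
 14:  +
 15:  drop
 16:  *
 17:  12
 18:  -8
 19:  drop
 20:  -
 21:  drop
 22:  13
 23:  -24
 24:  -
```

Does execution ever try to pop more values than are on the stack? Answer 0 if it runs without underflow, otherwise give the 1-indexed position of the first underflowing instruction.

0

-1     : -1
-57    : -1 -57
over   : -1 -57 -1
negate : -1 -57 1
*      : -1 -57
3      : -1 -57 3
swap   : -1 3 -57
over   : -1 3 -57 3
dup    : -1 3 -57 3 3
-      : -1 3 -57 0
rot    : -1 -57 0 3
-      : -1 -57 -3
over   : -1 -57 -3 -57
+      : -1 -57 -60
drop   : -1 -57
*      : 57
12     : 57 12
-8     : 57 12 -8
drop   : 57 12
-      : 45
drop   : (empty)
13     : 13
-24    : 13 -24
-      : 37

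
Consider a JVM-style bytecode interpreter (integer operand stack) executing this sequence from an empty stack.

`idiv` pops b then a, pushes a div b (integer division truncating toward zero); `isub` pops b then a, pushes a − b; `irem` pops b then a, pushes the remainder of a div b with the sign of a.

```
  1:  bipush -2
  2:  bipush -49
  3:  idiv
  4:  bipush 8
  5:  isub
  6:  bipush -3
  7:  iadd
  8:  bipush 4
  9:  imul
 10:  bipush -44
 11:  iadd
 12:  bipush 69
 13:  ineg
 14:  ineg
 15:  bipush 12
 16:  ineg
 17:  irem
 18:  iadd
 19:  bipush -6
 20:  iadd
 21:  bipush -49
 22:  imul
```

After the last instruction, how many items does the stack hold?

bipush -2   -2
bipush -49  -2 -49
idiv        0
bipush 8    0 8
isub        -8
bipush -3   -8 -3
iadd        -11
bipush 4    -11 4
imul        -44
bipush -44  -44 -44
iadd        -88
bipush 69   -88 69
ineg        -88 -69
ineg        -88 69
bipush 12   -88 69 12
ineg        -88 69 -12
irem        -88 9
iadd        -79
bipush -6   -79 -6
iadd        -85
bipush -49  -85 -49
imul        4165

1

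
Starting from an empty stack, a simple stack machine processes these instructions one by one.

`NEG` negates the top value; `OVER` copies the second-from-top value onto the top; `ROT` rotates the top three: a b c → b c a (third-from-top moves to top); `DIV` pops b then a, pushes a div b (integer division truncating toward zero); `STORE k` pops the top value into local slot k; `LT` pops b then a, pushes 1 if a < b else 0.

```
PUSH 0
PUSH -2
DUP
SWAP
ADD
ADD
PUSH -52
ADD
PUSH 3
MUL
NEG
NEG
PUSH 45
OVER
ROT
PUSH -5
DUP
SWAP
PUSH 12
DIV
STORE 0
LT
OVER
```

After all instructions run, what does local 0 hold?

0

PUSH 0   -> [0]
PUSH -2  -> [0, -2]
DUP      -> [0, -2, -2]
SWAP     -> [0, -2, -2]
ADD      -> [0, -4]
ADD      -> [-4]
PUSH -52 -> [-4, -52]
ADD      -> [-56]
PUSH 3   -> [-56, 3]
MUL      -> [-168]
NEG      -> [168]
NEG      -> [-168]
PUSH 45  -> [-168, 45]
OVER     -> [-168, 45, -168]
ROT      -> [45, -168, -168]
PUSH -5  -> [45, -168, -168, -5]
DUP      -> [45, -168, -168, -5, -5]
SWAP     -> [45, -168, -168, -5, -5]
PUSH 12  -> [45, -168, -168, -5, -5, 12]
DIV      -> [45, -168, -168, -5, 0]
STORE 0  -> [45, -168, -168, -5]
LT       -> [45, -168, 1]
OVER     -> [45, -168, 1, -168]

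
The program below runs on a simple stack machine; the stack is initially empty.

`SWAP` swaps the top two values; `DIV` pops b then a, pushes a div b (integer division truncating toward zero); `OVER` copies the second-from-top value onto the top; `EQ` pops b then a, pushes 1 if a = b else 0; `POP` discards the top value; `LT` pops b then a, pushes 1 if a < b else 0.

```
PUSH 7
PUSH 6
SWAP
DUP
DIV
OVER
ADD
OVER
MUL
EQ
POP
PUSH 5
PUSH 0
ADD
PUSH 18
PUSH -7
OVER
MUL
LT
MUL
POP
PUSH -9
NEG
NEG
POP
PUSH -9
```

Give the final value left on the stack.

PUSH 7  → 7
PUSH 6  → 7 6
SWAP    → 6 7
DUP     → 6 7 7
DIV     → 6 1
OVER    → 6 1 6
ADD     → 6 7
OVER    → 6 7 6
MUL     → 6 42
EQ      → 0
POP     → (empty)
PUSH 5  → 5
PUSH 0  → 5 0
ADD     → 5
PUSH 18 → 5 18
PUSH -7 → 5 18 -7
OVER    → 5 18 -7 18
MUL     → 5 18 -126
LT      → 5 0
MUL     → 0
POP     → (empty)
PUSH -9 → -9
NEG     → 9
NEG     → -9
POP     → (empty)
PUSH -9 → -9

-9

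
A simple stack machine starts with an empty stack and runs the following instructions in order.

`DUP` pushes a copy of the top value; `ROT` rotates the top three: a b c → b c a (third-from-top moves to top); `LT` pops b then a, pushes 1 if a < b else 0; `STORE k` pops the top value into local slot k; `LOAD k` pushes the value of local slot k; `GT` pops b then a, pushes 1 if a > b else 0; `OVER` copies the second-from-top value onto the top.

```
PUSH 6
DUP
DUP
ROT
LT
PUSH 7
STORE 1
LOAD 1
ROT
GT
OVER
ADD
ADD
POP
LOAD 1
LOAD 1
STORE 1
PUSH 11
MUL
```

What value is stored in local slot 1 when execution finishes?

PUSH 6  : [6]
DUP     : [6, 6]
DUP     : [6, 6, 6]
ROT     : [6, 6, 6]
LT      : [6, 0]
PUSH 7  : [6, 0, 7]
STORE 1 : [6, 0]
LOAD 1  : [6, 0, 7]
ROT     : [0, 7, 6]
GT      : [0, 1]
OVER    : [0, 1, 0]
ADD     : [0, 1]
ADD     : [1]
POP     : []
LOAD 1  : [7]
LOAD 1  : [7, 7]
STORE 1 : [7]
PUSH 11 : [7, 11]
MUL     : [77]

7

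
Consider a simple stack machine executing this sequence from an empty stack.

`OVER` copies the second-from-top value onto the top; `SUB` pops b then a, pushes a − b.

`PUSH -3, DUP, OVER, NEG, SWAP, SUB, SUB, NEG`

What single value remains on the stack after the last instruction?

9

PUSH -3  -3
DUP      -3 -3
OVER     -3 -3 -3
NEG      -3 -3 3
SWAP     -3 3 -3
SUB      -3 6
SUB      -9
NEG      9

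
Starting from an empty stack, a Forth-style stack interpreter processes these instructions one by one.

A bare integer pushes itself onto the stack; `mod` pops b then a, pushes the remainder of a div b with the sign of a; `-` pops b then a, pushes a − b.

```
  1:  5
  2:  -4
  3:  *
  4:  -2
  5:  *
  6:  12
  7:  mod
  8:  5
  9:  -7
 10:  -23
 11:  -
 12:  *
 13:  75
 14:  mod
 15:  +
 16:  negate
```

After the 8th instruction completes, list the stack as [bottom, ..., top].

5   → [5]
-4  → [5, -4]
*   → [-20]
-2  → [-20, -2]
*   → [40]
12  → [40, 12]
mod → [4]
5   → [4, 5]

[4, 5]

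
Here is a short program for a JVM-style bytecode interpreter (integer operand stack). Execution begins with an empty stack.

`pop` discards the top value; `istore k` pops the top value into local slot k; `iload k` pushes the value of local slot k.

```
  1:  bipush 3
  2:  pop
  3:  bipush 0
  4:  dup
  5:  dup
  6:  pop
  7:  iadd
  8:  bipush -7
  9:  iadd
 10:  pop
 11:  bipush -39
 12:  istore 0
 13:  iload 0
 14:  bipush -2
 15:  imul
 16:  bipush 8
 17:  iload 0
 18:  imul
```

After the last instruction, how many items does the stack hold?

2

bipush 3   : [3]
pop        : []
bipush 0   : [0]
dup        : [0, 0]
dup        : [0, 0, 0]
pop        : [0, 0]
iadd       : [0]
bipush -7  : [0, -7]
iadd       : [-7]
pop        : []
bipush -39 : [-39]
istore 0   : []
iload 0    : [-39]
bipush -2  : [-39, -2]
imul       : [78]
bipush 8   : [78, 8]
iload 0    : [78, 8, -39]
imul       : [78, -312]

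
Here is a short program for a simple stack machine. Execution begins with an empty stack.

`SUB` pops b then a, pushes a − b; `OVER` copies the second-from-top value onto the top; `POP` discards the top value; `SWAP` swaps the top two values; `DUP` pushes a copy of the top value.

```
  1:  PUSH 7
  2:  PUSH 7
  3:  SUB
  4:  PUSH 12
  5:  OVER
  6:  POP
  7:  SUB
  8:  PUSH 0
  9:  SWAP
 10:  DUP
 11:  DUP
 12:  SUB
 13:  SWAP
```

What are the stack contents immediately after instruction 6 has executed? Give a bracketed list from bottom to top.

[0, 12]

PUSH 7  -> [7]
PUSH 7  -> [7, 7]
SUB     -> [0]
PUSH 12 -> [0, 12]
OVER    -> [0, 12, 0]
POP     -> [0, 12]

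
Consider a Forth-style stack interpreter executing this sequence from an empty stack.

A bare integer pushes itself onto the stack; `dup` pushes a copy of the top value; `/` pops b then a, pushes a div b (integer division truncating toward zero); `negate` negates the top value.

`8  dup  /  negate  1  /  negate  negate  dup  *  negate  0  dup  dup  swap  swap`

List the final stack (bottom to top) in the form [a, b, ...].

[-1, 0, 0, 0]

8      → [8]
dup    → [8, 8]
/      → [1]
negate → [-1]
1      → [-1, 1]
/      → [-1]
negate → [1]
negate → [-1]
dup    → [-1, -1]
*      → [1]
negate → [-1]
0      → [-1, 0]
dup    → [-1, 0, 0]
dup    → [-1, 0, 0, 0]
swap   → [-1, 0, 0, 0]
swap   → [-1, 0, 0, 0]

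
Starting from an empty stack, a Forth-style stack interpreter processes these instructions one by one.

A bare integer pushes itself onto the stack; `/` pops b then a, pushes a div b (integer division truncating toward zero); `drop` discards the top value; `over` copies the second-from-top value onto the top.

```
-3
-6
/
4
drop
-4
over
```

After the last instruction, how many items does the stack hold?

-3   → -3
-6   → -3 -6
/    → 0
4    → 0 4
drop → 0
-4   → 0 -4
over → 0 -4 0

3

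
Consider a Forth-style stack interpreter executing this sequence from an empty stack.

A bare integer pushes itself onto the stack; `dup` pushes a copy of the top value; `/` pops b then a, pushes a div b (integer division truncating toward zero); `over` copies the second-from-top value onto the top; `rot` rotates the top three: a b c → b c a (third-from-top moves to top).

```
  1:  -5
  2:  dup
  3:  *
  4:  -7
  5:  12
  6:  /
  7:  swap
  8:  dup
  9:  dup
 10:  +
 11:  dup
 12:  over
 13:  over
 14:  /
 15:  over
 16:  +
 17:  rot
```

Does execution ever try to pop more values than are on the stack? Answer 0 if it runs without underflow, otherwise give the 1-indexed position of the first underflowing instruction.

0

-5   -> -5
dup  -> -5 -5
*    -> 25
-7   -> 25 -7
12   -> 25 -7 12
/    -> 25 0
swap -> 0 25
dup  -> 0 25 25
dup  -> 0 25 25 25
+    -> 0 25 50
dup  -> 0 25 50 50
over -> 0 25 50 50 50
over -> 0 25 50 50 50 50
/    -> 0 25 50 50 1
over -> 0 25 50 50 1 50
+    -> 0 25 50 50 51
rot  -> 0 25 50 51 50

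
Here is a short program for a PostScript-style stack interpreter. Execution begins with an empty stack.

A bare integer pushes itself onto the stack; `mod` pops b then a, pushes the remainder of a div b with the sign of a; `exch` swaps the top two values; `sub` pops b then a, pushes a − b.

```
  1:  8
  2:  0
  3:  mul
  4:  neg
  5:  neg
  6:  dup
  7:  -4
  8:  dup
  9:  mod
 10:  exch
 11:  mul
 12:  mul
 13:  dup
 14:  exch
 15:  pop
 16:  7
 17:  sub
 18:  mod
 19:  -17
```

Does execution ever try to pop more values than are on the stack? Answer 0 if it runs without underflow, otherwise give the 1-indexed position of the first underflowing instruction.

8    → [8]
0    → [8, 0]
mul  → [0]
neg  → [0]
neg  → [0]
dup  → [0, 0]
-4   → [0, 0, -4]
dup  → [0, 0, -4, -4]
mod  → [0, 0, 0]
exch → [0, 0, 0]
mul  → [0, 0]
mul  → [0]
dup  → [0, 0]
exch → [0, 0]
pop  → [0]
7    → [0, 7]
sub  → [-7]
mod  — needs 2 operands, stack has 1 → underflow

18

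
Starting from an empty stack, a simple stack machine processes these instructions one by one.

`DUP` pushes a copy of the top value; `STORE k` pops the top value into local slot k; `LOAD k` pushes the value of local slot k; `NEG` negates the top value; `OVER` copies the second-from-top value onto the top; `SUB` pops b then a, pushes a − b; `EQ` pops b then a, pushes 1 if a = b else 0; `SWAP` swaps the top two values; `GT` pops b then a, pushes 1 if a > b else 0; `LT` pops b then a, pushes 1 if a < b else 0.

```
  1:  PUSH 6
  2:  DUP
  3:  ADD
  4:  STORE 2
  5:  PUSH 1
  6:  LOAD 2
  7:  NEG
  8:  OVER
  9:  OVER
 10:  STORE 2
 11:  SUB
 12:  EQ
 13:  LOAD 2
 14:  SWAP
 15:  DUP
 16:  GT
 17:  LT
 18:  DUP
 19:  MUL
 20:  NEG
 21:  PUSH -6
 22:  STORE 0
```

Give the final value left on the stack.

-1

PUSH 6   [6]
DUP      [6, 6]
ADD      [12]
STORE 2  []
PUSH 1   [1]
LOAD 2   [1, 12]
NEG      [1, -12]
OVER     [1, -12, 1]
OVER     [1, -12, 1, -12]
STORE 2  [1, -12, 1]
SUB      [1, -13]
EQ       [0]
LOAD 2   [0, -12]
SWAP     [-12, 0]
DUP      [-12, 0, 0]
GT       [-12, 0]
LT       [1]
DUP      [1, 1]
MUL      [1]
NEG      [-1]
PUSH -6  [-1, -6]
STORE 0  [-1]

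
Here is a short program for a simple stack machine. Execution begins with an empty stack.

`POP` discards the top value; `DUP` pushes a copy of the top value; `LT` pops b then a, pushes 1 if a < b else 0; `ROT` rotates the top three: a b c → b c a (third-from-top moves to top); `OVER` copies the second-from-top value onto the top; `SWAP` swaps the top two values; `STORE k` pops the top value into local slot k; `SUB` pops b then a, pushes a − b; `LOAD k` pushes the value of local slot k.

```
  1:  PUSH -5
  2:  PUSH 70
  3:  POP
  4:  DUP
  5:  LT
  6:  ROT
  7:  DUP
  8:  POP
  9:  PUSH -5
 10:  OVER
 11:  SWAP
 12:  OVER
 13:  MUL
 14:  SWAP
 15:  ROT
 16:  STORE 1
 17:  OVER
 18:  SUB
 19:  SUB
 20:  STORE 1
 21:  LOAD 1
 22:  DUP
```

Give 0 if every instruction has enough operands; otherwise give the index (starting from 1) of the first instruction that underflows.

6

PUSH -5 → -5
PUSH 70 → -5 70
POP     → -5
DUP     → -5 -5
LT      → 0
ROT  — needs 3 operands, stack has 1 → underflow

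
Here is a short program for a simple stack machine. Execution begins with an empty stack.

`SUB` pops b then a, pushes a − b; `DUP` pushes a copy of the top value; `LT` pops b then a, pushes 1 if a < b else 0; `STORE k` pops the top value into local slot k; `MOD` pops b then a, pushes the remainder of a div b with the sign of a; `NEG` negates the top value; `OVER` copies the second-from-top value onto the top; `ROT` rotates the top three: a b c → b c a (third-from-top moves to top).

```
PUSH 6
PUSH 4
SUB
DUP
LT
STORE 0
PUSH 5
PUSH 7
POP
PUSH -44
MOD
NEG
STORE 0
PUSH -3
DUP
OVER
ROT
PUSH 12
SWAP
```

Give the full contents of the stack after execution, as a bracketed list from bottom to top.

[-3, -3, 12, -3]

PUSH 6   → 6
PUSH 4   → 6 4
SUB      → 2
DUP      → 2 2
LT       → 0
STORE 0  → (empty)
PUSH 5   → 5
PUSH 7   → 5 7
POP      → 5
PUSH -44 → 5 -44
MOD      → 5
NEG      → -5
STORE 0  → (empty)
PUSH -3  → -3
DUP      → -3 -3
OVER     → -3 -3 -3
ROT      → -3 -3 -3
PUSH 12  → -3 -3 -3 12
SWAP     → -3 -3 12 -3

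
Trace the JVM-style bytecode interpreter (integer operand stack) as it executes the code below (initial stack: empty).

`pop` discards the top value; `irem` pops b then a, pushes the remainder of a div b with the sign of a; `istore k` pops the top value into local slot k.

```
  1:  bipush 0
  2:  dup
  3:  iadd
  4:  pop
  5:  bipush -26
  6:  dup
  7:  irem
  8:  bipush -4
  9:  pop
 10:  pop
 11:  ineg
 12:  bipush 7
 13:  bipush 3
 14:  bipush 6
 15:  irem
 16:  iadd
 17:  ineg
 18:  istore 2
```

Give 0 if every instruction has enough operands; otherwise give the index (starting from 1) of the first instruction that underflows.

11

bipush 0    [0]
dup         [0, 0]
iadd        [0]
pop         []
bipush -26  [-26]
dup         [-26, -26]
irem        [0]
bipush -4   [0, -4]
pop         [0]
pop         []
ineg  — needs 1 operand, stack has 0 → underflow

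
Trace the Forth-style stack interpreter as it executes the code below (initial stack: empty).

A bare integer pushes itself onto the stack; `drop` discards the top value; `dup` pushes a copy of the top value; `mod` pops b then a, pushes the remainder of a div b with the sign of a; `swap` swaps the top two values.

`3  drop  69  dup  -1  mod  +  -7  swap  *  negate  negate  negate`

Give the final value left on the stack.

483

3      → 3
drop   → (empty)
69     → 69
dup    → 69 69
-1     → 69 69 -1
mod    → 69 0
+      → 69
-7     → 69 -7
swap   → -7 69
*      → -483
negate → 483
negate → -483
negate → 483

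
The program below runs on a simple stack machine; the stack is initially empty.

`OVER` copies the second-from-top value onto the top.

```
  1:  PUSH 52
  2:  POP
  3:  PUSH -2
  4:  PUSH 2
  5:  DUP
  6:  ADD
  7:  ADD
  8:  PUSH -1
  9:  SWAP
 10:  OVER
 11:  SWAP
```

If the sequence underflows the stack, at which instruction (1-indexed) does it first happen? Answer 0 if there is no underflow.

PUSH 52  52
POP      (empty)
PUSH -2  -2
PUSH 2   -2 2
DUP      -2 2 2
ADD      -2 4
ADD      2
PUSH -1  2 -1
SWAP     -1 2
OVER     -1 2 -1
SWAP     -1 -1 2

0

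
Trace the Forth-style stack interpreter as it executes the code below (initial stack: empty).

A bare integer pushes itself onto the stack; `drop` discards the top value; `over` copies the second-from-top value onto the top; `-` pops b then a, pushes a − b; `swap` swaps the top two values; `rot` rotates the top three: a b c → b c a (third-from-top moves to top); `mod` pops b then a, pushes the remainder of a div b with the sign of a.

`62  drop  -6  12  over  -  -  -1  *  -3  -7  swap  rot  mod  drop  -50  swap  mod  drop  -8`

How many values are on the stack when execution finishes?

62   → 62
drop → (empty)
-6   → -6
12   → -6 12
over → -6 12 -6
-    → -6 18
-    → -24
-1   → -24 -1
*    → 24
-3   → 24 -3
-7   → 24 -3 -7
swap → 24 -7 -3
rot  → -7 -3 24
mod  → -7 -3
drop → -7
-50  → -7 -50
swap → -50 -7
mod  → -1
drop → (empty)
-8   → -8

1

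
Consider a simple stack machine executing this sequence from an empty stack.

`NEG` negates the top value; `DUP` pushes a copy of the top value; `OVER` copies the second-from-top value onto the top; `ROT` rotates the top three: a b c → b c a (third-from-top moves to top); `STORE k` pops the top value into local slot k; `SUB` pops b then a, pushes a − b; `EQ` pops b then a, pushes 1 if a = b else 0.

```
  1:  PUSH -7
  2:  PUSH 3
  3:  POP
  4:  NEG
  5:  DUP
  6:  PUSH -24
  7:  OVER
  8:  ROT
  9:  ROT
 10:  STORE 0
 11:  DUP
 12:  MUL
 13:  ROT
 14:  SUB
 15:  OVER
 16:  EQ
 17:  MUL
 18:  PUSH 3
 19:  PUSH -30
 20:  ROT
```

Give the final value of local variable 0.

PUSH -7  -> [-7]
PUSH 3   -> [-7, 3]
POP      -> [-7]
NEG      -> [7]
DUP      -> [7, 7]
PUSH -24 -> [7, 7, -24]
OVER     -> [7, 7, -24, 7]
ROT      -> [7, -24, 7, 7]
ROT      -> [7, 7, 7, -24]
STORE 0  -> [7, 7, 7]
DUP      -> [7, 7, 7, 7]
MUL      -> [7, 7, 49]
ROT      -> [7, 49, 7]
SUB      -> [7, 42]
OVER     -> [7, 42, 7]
EQ       -> [7, 0]
MUL      -> [0]
PUSH 3   -> [0, 3]
PUSH -30 -> [0, 3, -30]
ROT      -> [3, -30, 0]

-24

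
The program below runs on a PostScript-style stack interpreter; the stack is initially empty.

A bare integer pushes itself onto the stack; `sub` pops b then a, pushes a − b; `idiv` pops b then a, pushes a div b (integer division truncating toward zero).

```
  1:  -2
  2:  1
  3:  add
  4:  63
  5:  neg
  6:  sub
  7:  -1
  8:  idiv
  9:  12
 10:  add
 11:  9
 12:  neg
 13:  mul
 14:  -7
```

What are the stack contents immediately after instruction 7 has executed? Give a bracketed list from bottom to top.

-2  -> [-2]
1   -> [-2, 1]
add -> [-1]
63  -> [-1, 63]
neg -> [-1, -63]
sub -> [62]
-1  -> [62, -1]

[62, -1]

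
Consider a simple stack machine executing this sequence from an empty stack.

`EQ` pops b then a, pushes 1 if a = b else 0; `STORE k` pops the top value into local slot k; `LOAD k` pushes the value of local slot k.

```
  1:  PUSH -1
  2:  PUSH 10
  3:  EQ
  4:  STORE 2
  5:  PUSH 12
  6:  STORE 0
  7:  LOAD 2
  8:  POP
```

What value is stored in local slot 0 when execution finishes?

12

PUSH -1 → [-1]
PUSH 10 → [-1, 10]
EQ      → [0]
STORE 2 → []
PUSH 12 → [12]
STORE 0 → []
LOAD 2  → [0]
POP     → []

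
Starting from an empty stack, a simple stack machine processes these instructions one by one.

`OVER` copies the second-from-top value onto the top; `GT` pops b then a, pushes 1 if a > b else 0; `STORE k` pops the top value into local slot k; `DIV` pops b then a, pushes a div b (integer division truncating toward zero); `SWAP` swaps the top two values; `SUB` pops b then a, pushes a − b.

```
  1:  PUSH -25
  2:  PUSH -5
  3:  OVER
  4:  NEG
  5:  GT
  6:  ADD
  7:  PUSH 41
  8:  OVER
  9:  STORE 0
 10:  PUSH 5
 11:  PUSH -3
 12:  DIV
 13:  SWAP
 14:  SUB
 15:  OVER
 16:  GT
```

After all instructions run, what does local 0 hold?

-25

PUSH -25 → -25
PUSH -5  → -25 -5
OVER     → -25 -5 -25
NEG      → -25 -5 25
GT       → -25 0
ADD      → -25
PUSH 41  → -25 41
OVER     → -25 41 -25
STORE 0  → -25 41
PUSH 5   → -25 41 5
PUSH -3  → -25 41 5 -3
DIV      → -25 41 -1
SWAP     → -25 -1 41
SUB      → -25 -42
OVER     → -25 -42 -25
GT       → -25 0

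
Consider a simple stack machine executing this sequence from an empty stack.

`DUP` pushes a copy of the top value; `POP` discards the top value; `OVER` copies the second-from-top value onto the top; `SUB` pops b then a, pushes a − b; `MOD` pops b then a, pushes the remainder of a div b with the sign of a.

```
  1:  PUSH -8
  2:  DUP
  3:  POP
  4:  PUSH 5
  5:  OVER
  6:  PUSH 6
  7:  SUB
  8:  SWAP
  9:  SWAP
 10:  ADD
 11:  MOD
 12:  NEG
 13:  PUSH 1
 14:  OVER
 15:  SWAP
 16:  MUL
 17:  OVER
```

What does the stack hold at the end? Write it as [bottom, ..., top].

[8, 8, 8]

PUSH -8  -8
DUP      -8 -8
POP      -8
PUSH 5   -8 5
OVER     -8 5 -8
PUSH 6   -8 5 -8 6
SUB      -8 5 -14
SWAP     -8 -14 5
SWAP     -8 5 -14
ADD      -8 -9
MOD      -8
NEG      8
PUSH 1   8 1
OVER     8 1 8
SWAP     8 8 1
MUL      8 8
OVER     8 8 8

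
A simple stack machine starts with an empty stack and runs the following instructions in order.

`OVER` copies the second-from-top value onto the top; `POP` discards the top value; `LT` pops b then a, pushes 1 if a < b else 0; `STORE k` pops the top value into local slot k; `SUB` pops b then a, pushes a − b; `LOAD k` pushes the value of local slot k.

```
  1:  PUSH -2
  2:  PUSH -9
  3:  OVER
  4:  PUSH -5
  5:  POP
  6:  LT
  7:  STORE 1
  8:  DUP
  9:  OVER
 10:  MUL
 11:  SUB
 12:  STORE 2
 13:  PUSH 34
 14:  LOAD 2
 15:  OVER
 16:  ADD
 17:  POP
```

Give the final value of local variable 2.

-6

PUSH -2 : [-2]
PUSH -9 : [-2, -9]
OVER    : [-2, -9, -2]
PUSH -5 : [-2, -9, -2, -5]
POP     : [-2, -9, -2]
LT      : [-2, 1]
STORE 1 : [-2]
DUP     : [-2, -2]
OVER    : [-2, -2, -2]
MUL     : [-2, 4]
SUB     : [-6]
STORE 2 : []
PUSH 34 : [34]
LOAD 2  : [34, -6]
OVER    : [34, -6, 34]
ADD     : [34, 28]
POP     : [34]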